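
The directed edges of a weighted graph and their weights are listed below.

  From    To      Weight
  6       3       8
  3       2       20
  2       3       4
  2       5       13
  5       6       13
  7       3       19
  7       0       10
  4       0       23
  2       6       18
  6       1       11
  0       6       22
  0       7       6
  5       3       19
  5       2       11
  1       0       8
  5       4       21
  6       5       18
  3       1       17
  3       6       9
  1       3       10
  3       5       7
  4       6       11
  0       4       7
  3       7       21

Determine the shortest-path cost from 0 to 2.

43

Running Dijkstra from 0:
0: 0
7: 6  (via 0)
4: 7  (via 0)
6: 18  (via 4)
3: 25  (via 7)
1: 29  (via 6)
5: 32  (via 3)
2: 43  (via 5)
Shortest route: 0 → 7 → 3 → 5 → 2 = 43.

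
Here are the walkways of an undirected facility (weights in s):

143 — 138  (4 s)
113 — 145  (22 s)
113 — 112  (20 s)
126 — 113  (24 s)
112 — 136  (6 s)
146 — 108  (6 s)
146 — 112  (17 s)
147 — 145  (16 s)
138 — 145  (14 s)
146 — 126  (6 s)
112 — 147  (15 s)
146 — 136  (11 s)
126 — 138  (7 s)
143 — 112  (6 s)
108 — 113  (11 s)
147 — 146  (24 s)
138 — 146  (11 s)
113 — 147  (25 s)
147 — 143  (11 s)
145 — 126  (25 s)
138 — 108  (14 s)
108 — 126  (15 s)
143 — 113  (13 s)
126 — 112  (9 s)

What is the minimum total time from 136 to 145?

30 s

Enumerating some paths:
136 → 112 → 143 → 138 → 145: 6+6+4+14 = 30
136 → 112 → 126 → 138 → 145: 6+9+7+14 = 36
The minimum is 30 s via 136 → 112 → 143 → 138 → 145.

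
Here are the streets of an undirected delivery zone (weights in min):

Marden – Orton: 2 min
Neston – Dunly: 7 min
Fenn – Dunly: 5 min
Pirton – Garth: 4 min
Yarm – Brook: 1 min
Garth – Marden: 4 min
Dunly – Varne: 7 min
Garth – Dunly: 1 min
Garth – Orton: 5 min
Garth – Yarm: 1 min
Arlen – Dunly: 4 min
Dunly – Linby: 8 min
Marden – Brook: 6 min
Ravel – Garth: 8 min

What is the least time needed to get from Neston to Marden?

12 min

Compare a few routes:
Neston → Dunly → Garth → Yarm → Brook → Marden: 7+1+1+1+6 = 16
Neston → Dunly → Garth → Marden: 7+1+4 = 12
Neston → Dunly → Garth → Orton → Marden: 7+1+5+2 = 15
The minimum is 12 min via Neston → Dunly → Garth → Marden.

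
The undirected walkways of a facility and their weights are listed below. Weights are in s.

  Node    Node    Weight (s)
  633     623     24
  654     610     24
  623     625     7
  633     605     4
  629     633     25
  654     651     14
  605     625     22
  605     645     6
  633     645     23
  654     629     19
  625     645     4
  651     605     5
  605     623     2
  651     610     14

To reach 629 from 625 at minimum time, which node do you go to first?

623

Enumerating some paths:
625 - 645 - 605 - 633 - 629: 4+6+4+25 = 39
625 - 623 - 605 - 633 - 629: 7+2+4+25 = 38
The minimum is 38 s via 625 - 623 - 605 - 633 - 629.
So from 625 the first move is to 623.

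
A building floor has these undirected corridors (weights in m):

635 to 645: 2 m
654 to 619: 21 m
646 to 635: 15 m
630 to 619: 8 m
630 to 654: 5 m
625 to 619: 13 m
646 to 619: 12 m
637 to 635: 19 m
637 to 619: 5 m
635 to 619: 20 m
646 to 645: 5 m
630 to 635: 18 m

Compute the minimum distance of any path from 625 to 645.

30 m

Settle nodes by increasing distance from 625:
625: 0
619: 13  (via 625)
637: 18  (via 619)
630: 21  (via 619)
646: 25  (via 619)
654: 26  (via 630)
645: 30  (via 646)
Shortest route: 625 → 619 → 646 → 645 = 30 m.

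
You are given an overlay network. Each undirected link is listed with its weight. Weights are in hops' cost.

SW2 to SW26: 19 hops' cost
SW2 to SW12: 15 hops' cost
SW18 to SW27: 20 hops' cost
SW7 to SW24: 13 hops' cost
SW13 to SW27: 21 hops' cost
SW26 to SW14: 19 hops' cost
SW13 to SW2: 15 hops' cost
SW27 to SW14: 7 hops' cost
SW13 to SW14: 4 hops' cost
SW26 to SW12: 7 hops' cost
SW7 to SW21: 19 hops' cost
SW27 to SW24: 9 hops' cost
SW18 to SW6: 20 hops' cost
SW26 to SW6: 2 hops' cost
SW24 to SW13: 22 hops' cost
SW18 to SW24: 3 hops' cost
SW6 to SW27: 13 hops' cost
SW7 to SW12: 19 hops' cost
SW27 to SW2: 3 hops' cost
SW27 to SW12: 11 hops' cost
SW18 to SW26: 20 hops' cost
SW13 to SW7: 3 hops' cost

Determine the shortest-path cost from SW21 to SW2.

Candidate routes:
SW21–SW7–SW13–SW2: 19+3+15 = 37
SW21–SW7–SW13–SW27–SW2: 19+3+21+3 = 46
SW21–SW7–SW24–SW27–SW2: 19+13+9+3 = 44
SW21–SW7–SW13–SW14–SW27–SW2: 19+3+4+7+3 = 36
Cheapest is SW21–SW7–SW13–SW14–SW27–SW2 at 36 hops' cost.

36 hops' cost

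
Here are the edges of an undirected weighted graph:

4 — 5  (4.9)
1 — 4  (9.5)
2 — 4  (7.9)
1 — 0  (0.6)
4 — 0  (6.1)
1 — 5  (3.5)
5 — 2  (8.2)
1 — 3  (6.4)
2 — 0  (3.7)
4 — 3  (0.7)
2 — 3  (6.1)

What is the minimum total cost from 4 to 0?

6.1

Candidate routes:
4 - 5 - 1 - 0: 4.9+3.5+0.6 = 9
4 - 0: 6.1 = 6.1
4 - 3 - 1 - 0: 0.7+6.4+0.6 = 7.7
4 - 1 - 0: 9.5+0.6 = 10.1
Cheapest is 4 - 0 at 6.1.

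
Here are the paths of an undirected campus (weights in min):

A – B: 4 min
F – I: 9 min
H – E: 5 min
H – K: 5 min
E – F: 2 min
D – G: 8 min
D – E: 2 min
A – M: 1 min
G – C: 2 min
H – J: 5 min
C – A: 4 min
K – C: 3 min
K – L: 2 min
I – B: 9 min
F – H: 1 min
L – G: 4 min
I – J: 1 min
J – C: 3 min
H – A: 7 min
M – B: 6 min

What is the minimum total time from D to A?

Enumerating some paths:
D–E–F–H–A: 2+2+1+7 = 12
D–E–H–A: 2+5+7 = 14
The minimum is 12 min via D–E–F–H–A.

12 min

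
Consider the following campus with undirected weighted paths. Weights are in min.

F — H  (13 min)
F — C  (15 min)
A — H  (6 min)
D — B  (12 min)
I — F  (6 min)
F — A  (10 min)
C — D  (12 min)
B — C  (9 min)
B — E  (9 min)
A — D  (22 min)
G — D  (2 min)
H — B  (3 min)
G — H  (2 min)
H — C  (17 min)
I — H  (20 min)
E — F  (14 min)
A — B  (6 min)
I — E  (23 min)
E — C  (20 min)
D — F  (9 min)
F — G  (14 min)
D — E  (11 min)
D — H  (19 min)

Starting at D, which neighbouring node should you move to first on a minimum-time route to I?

F

Compare a few routes:
D–G–F–I: 2+14+6 = 22
D–G–H–F–I: 2+2+13+6 = 23
D–F–I: 9+6 = 15
Cheapest is D–F–I at 15 min.
So from D the first move is to F.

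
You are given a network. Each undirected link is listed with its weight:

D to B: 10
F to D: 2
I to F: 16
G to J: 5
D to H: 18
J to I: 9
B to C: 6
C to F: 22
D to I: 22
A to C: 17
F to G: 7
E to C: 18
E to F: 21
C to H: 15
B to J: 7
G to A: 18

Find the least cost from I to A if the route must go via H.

Best I to H: I–F–D–H costing 36
Shortest H→A: H–C–A = 32
Total via H: 36 + 32 = 68.

68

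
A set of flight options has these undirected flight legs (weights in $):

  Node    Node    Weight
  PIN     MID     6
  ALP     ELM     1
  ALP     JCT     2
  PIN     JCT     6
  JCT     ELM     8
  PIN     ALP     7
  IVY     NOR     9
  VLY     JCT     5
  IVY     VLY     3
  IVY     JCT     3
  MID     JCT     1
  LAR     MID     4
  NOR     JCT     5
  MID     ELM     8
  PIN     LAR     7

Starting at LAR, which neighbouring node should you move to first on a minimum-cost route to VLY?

MID

Enumerating some paths:
LAR - PIN - JCT - VLY: 7+6+5 = 18
LAR - MID - JCT - VLY: 4+1+5 = 10
LAR - PIN - MID - JCT - VLY: 7+6+1+5 = 19
LAR - MID - JCT - IVY - VLY: 4+1+3+3 = 11
The minimum is $10 via LAR - MID - JCT - VLY.
So from LAR the first move is to MID.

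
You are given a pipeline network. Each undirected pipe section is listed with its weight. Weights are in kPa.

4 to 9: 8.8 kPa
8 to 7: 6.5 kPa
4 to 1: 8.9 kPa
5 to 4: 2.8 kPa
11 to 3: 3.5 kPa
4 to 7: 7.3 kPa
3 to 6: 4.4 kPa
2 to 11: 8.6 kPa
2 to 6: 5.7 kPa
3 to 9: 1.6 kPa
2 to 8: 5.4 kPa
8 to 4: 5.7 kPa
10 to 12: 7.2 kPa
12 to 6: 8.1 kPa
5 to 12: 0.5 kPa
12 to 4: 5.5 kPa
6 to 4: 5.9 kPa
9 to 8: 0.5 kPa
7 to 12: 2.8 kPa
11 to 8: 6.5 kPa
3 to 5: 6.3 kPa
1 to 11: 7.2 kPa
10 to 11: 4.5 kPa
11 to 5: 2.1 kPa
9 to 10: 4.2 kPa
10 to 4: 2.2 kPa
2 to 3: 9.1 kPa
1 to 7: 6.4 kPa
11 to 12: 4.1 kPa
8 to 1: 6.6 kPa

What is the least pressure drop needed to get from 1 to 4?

8.9 kPa

Compare a few routes:
1 → 4: 8.9 = 8.9
1 → 11 → 5 → 4: 7.2+2.1+2.8 = 12.1
1 → 8 → 4: 6.6+5.7 = 12.3
Cheapest is 1 → 4 at 8.9 kPa.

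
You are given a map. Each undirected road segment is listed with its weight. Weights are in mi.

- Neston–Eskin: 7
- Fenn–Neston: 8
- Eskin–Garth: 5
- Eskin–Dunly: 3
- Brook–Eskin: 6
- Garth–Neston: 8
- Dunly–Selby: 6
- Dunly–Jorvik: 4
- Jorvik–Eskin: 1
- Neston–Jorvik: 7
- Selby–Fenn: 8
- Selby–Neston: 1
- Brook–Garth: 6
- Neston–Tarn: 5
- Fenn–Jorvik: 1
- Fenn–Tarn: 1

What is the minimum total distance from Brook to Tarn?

9 mi

Enumerating some paths:
Brook - Garth - Eskin - Jorvik - Fenn - Tarn: 6+5+1+1+1 = 14
Brook - Eskin - Dunly - Jorvik - Fenn - Tarn: 6+3+4+1+1 = 15
Brook - Eskin - Jorvik - Fenn - Tarn: 6+1+1+1 = 9
The minimum is 9 mi via Brook - Eskin - Jorvik - Fenn - Tarn.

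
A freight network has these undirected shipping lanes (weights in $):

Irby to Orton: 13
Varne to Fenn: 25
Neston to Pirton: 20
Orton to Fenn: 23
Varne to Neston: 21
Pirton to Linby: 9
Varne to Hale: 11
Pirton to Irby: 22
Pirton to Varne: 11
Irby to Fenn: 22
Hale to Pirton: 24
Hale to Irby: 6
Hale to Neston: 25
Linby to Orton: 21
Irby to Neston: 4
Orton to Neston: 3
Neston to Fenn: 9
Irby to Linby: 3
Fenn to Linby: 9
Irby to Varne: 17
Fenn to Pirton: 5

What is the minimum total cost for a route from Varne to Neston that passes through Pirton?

Best Varne to Pirton: Varne–Pirton costing 11
Shortest Pirton→Neston: Pirton–Fenn–Neston = 14
Total via Pirton: 11 + 14 = $25.

$25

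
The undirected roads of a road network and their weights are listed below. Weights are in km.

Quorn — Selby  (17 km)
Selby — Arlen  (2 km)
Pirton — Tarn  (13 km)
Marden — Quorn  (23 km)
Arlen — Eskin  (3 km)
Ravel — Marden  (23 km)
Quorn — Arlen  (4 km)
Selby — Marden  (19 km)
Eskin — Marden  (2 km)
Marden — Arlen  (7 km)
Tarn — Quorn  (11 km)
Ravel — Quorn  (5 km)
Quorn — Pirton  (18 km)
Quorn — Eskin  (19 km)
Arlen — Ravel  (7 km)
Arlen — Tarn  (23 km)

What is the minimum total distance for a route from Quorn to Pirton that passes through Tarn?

24 km

Shortest Quorn→Tarn: Quorn → Tarn = 11
Shortest Tarn→Pirton: Tarn → Pirton = 13
Total via Tarn: 11 + 13 = 24 km.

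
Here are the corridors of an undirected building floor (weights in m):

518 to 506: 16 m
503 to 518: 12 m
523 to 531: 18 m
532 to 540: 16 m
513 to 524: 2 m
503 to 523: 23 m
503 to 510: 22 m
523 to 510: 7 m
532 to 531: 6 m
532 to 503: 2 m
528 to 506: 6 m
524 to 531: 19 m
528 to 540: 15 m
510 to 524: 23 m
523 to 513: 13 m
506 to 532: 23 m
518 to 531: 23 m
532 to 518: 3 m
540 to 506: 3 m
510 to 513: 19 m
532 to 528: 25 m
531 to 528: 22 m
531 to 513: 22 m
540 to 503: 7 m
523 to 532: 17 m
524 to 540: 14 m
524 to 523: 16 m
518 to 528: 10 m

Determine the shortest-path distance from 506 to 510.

32 m

Running Dijkstra from 506:
506: 0
540: 3  (via 506)
528: 6  (via 506)
503: 10  (via 540)
532: 12  (via 503)
518: 15  (via 532)
524: 17  (via 540)
531: 18  (via 532)
513: 19  (via 524)
523: 29  (via 532)
510: 32  (via 503)
Shortest route: 506 → 540 → 503 → 510 = 32 m.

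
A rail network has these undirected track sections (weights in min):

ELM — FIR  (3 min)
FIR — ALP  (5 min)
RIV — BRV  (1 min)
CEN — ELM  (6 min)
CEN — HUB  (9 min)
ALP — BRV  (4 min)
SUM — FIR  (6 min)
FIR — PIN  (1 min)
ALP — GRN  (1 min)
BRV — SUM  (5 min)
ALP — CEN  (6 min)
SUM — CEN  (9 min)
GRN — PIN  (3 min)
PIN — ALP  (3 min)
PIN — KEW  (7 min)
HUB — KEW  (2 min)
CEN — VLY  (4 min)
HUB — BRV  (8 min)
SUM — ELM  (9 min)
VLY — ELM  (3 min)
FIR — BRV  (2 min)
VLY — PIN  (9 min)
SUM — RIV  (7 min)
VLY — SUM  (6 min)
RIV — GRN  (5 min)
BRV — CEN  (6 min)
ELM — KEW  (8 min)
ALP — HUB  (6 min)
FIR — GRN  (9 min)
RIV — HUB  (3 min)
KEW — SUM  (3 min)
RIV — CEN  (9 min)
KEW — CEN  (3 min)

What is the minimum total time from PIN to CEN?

9 min

Compare a few routes:
PIN - FIR - ELM - CEN: 1+3+6 = 10
PIN - KEW - CEN: 7+3 = 10
PIN - FIR - BRV - CEN: 1+2+6 = 9
The minimum is 9 min via PIN - FIR - BRV - CEN.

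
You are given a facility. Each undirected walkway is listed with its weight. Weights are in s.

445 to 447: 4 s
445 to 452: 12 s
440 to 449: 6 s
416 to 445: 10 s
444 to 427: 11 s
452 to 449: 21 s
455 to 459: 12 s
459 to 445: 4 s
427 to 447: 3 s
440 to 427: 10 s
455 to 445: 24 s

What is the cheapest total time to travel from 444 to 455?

34 s

Candidate routes:
444–427–447–445–459–455: 11+3+4+4+12 = 34
444–427–440–449–452–445–459–455: 11+10+6+21+12+4+12 = 76
444–427–440–449–452–445–455: 11+10+6+21+12+24 = 84
444–427–447–445–455: 11+3+4+24 = 42
Cheapest is 444–427–447–445–459–455 at 34 s.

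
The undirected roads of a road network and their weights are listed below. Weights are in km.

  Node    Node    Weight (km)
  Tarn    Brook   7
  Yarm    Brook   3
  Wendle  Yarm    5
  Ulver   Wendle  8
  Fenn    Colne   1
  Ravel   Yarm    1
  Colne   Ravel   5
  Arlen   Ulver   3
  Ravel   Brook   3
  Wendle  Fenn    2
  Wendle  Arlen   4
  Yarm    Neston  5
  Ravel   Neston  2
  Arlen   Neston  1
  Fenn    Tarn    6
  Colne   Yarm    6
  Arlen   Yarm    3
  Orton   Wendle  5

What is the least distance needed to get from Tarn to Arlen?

Compare a few routes:
Tarn → Brook → Yarm → Arlen: 7+3+3 = 13
Tarn → Fenn → Wendle → Arlen: 6+2+4 = 12
Cheapest is Tarn → Fenn → Wendle → Arlen at 12 km.

12 km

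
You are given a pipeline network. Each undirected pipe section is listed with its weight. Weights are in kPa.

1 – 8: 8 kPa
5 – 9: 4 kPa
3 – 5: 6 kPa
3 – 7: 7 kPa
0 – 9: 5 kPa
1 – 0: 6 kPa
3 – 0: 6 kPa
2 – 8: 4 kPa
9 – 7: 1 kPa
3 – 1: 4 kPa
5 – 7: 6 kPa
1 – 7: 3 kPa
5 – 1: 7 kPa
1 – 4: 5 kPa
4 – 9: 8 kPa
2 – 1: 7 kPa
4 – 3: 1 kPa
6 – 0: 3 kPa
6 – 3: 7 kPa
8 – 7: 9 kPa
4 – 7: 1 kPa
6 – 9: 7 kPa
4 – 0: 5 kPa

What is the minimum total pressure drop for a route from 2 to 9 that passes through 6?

Best 2 to 6: 2 → 1 → 0 → 6 costing 16
Best 6 to 9: 6 → 9 costing 7
Total via 6: 16 + 7 = 23 kPa.

23 kPa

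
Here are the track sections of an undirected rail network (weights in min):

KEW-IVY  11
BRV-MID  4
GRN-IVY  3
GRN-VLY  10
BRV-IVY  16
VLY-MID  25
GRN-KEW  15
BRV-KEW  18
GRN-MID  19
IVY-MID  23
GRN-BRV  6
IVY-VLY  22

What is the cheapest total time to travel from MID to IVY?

Settle nodes by increasing distance from MID:
MID: 0
BRV: 4  (via MID)
GRN: 10  (via BRV)
IVY: 13  (via GRN)
Shortest route: MID → BRV → GRN → IVY = 13 min.

13 min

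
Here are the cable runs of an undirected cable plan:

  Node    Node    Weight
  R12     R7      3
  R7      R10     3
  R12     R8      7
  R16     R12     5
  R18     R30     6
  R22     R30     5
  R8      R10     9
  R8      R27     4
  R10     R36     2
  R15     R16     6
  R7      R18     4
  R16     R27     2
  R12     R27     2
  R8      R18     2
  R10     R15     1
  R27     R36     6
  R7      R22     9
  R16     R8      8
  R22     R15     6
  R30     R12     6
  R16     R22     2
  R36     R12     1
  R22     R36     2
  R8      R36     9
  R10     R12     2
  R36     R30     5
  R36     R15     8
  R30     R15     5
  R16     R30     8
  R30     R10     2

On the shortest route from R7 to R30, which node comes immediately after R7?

Candidate routes:
R7 → R10 → R30: 3+2 = 5
R7 → R12 → R10 → R30: 3+2+2 = 7
The minimum is 5 via R7 → R10 → R30.
So from R7 the first move is to R10.

R10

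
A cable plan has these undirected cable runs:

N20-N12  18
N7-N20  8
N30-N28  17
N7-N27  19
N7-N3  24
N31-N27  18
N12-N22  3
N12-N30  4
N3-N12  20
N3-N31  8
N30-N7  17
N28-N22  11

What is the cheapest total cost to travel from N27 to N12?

40

Settle nodes by increasing distance from N27:
N27: 0
N31: 18  (via N27)
N7: 19  (via N27)
N3: 26  (via N31)
N20: 27  (via N7)
N30: 36  (via N7)
N12: 40  (via N30)
Shortest route: N27 → N7 → N30 → N12 = 40.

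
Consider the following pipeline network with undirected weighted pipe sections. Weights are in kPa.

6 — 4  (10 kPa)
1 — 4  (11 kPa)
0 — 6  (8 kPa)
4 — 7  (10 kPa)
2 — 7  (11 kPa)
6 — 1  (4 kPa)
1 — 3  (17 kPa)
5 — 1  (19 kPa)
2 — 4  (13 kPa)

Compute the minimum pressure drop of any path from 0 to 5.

Settle nodes by increasing distance from 0:
0: 0
6: 8  (via 0)
1: 12  (via 6)
4: 18  (via 6)
7: 28  (via 4)
3: 29  (via 1)
2: 31  (via 4)
5: 31  (via 1)
Shortest route: 0–6–1–5 = 31 kPa.

31 kPa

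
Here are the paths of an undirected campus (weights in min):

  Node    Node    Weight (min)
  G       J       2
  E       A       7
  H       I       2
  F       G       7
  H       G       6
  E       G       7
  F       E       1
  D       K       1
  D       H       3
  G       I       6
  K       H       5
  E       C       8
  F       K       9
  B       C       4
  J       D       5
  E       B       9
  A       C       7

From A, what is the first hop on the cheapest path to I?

E

Candidate routes:
A - E - G - H - I: 7+7+6+2 = 22
A - E - G - I: 7+7+6 = 20
A - E - F - G - I: 7+1+7+6 = 21
Cheapest is A - E - G - I at 20 min.
So from A the first move is to E.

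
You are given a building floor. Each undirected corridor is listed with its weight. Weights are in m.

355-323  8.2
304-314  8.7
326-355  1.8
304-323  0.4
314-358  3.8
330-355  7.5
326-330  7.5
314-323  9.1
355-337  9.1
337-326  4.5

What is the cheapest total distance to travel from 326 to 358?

Compare a few routes:
326 - 355 - 323 - 314 - 358: 1.8+8.2+9.1+3.8 = 22.9
326 - 337 - 355 - 323 - 304 - 314 - 358: 4.5+9.1+8.2+0.4+8.7+3.8 = 34.7
The minimum is 22.9 m via 326 - 355 - 323 - 314 - 358.

22.9 m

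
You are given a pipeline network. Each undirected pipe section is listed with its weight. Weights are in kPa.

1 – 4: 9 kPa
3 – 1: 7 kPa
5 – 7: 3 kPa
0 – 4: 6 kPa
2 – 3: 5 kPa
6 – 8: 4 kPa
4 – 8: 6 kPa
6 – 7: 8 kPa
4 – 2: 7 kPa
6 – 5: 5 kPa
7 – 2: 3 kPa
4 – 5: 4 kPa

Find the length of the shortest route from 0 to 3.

18 kPa

Settle nodes by increasing distance from 0:
0: 0
4: 6  (via 0)
5: 10  (via 4)
8: 12  (via 4)
2: 13  (via 4)
7: 13  (via 5)
1: 15  (via 4)
6: 15  (via 5)
3: 18  (via 2)
Shortest route: 0–4–2–3 = 18 kPa.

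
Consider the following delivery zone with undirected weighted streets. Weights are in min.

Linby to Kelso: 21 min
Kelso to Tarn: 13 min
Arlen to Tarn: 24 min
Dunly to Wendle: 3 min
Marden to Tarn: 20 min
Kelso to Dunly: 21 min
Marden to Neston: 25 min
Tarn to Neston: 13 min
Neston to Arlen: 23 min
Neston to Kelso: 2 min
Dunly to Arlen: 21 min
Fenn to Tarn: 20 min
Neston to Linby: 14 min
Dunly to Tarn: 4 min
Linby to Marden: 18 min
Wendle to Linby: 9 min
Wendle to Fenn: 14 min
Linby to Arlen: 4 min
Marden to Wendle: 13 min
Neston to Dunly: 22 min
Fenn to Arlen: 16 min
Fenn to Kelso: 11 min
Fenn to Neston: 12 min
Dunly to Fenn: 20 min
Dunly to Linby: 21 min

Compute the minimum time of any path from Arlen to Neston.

18 min

Candidate routes:
Arlen → Linby → Kelso → Neston: 4+21+2 = 27
Arlen → Linby → Neston: 4+14 = 18
Arlen → Neston: 23 = 23
Arlen → Fenn → Neston: 16+12 = 28
The minimum is 18 min via Arlen → Linby → Neston.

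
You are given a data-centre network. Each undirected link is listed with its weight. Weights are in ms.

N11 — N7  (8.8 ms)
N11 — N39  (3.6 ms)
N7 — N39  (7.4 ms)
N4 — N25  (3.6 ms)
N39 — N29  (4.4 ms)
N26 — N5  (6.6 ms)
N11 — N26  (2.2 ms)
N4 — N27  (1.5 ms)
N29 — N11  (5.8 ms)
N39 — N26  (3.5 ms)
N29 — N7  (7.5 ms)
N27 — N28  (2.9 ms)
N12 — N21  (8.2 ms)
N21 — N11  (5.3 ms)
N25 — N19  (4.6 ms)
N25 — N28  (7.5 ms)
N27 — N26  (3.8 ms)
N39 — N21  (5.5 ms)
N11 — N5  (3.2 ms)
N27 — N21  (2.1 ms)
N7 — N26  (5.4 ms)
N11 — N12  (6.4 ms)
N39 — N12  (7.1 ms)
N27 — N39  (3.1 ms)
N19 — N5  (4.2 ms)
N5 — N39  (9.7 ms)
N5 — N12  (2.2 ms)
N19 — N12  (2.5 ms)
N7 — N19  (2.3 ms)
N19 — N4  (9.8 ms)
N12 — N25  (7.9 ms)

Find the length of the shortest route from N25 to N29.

12.6 ms

Candidate routes:
N25 → N4 → N27 → N39 → N29: 3.6+1.5+3.1+4.4 = 12.6
N25 → N4 → N27 → N26 → N39 → N29: 3.6+1.5+3.8+3.5+4.4 = 16.8
N25 → N19 → N7 → N29: 4.6+2.3+7.5 = 14.4
The minimum is 12.6 ms via N25 → N4 → N27 → N39 → N29.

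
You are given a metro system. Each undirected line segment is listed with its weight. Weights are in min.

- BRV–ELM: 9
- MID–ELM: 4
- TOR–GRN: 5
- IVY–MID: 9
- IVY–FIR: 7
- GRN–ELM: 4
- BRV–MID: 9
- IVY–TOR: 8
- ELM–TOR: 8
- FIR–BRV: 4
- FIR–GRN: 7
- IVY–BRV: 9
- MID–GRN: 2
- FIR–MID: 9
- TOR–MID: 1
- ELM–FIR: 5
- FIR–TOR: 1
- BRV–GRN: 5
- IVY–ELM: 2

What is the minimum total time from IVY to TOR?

7 min

Candidate routes:
IVY - TOR: 8 = 8
IVY - ELM - MID - TOR: 2+4+1 = 7
The minimum is 7 min via IVY - ELM - MID - TOR.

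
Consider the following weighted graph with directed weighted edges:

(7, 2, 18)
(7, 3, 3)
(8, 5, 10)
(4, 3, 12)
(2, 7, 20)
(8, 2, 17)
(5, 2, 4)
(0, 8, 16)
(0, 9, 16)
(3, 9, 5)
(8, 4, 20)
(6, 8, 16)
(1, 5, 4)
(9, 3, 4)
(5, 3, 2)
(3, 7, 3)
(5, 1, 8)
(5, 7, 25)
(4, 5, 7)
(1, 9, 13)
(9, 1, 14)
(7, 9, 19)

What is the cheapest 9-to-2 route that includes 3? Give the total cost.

25

Best 9 to 3: 9 → 3 costing 4
Best 3 to 2: 3 → 7 → 2 costing 21
Total via 3: 4 + 21 = 25.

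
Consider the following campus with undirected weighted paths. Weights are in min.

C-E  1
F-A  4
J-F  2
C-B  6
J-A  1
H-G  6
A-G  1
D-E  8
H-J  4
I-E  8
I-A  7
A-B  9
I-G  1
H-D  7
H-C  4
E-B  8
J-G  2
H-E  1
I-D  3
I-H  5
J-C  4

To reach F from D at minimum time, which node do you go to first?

I

Candidate routes:
D → I → G → J → F: 3+1+2+2 = 8
D → I → G → A → F: 3+1+1+4 = 9
D → I → G → J → A → F: 3+1+2+1+4 = 11
The minimum is 8 min via D → I → G → J → F.
So from D the first move is to I.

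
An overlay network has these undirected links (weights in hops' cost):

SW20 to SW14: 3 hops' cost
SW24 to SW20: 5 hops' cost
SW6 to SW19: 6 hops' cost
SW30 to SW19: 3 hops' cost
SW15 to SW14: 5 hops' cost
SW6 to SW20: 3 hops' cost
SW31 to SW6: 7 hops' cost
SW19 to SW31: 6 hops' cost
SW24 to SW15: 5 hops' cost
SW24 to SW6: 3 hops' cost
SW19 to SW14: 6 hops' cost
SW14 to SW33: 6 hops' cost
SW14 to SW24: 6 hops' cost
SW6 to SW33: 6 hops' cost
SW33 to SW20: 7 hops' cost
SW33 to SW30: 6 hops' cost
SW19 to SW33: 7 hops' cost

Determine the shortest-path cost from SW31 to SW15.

Running Dijkstra from SW31:
SW31: 0
SW19: 6  (via SW31)
SW6: 7  (via SW31)
SW30: 9  (via SW19)
SW24: 10  (via SW6)
SW20: 10  (via SW6)
SW14: 12  (via SW19)
SW33: 13  (via SW19)
SW15: 15  (via SW24)
Shortest route: SW31–SW6–SW24–SW15 = 15 hops' cost.

15 hops' cost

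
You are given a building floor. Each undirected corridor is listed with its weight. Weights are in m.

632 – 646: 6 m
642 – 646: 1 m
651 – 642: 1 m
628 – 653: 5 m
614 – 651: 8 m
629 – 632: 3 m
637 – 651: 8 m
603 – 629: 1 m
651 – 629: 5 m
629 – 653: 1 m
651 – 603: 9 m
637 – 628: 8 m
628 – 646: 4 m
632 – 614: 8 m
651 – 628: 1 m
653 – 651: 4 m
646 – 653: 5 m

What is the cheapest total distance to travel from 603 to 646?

Shortest distances from 603:
603: 0
629: 1  (via 603)
653: 2  (via 629)
632: 4  (via 629)
651: 6  (via 629)
642: 7  (via 651)
646: 7  (via 653)
Shortest route: 603 → 629 → 653 → 646 = 7 m.

7 m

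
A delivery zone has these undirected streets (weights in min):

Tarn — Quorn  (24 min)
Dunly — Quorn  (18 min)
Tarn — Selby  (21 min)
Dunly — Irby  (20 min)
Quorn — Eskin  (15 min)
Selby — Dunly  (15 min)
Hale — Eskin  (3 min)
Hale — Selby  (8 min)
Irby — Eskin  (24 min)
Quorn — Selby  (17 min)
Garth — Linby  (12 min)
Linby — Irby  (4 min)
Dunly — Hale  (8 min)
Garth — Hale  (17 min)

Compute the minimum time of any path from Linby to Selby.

37 min

Settle nodes by increasing distance from Linby:
Linby: 0
Irby: 4  (via Linby)
Garth: 12  (via Linby)
Dunly: 24  (via Irby)
Eskin: 28  (via Irby)
Hale: 29  (via Garth)
Selby: 37  (via Hale)
Shortest route: Linby → Garth → Hale → Selby = 37 min.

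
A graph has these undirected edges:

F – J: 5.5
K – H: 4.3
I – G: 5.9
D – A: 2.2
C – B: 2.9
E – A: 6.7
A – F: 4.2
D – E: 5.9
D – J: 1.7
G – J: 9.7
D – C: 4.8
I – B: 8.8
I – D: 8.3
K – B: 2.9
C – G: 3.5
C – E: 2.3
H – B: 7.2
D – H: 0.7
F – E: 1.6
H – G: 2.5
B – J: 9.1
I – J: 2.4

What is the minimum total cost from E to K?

Shortest distances from E:
E: 0
F: 1.6  (via E)
C: 2.3  (via E)
B: 5.2  (via C)
A: 5.8  (via F)
G: 5.8  (via C)
D: 5.9  (via E)
H: 6.6  (via D)
J: 7.1  (via F)
K: 8.1  (via B)
Shortest route: E–C–B–K = 8.1.

8.1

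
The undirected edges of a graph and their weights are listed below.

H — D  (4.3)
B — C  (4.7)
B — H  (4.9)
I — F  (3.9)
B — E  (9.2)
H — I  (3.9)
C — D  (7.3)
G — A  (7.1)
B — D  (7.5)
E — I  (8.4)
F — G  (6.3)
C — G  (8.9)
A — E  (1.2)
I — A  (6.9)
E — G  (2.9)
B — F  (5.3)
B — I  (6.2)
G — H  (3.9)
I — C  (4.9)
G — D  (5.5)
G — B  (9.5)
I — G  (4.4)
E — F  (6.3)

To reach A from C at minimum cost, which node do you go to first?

Candidate routes:
C–I–A: 4.9+6.9 = 11.8
C–G–E–A: 8.9+2.9+1.2 = 13
Cheapest is C–I–A at 11.8.
So from C the first move is to I.

I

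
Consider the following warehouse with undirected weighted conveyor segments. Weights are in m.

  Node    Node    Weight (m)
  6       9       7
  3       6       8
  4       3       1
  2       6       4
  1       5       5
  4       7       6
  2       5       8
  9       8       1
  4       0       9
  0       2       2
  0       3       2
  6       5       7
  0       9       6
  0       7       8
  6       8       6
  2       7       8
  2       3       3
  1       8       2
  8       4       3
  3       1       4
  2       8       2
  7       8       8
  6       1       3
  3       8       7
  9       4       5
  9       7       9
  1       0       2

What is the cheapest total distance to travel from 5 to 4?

10 m

Shortest distances from 5:
5: 0
1: 5  (via 5)
0: 7  (via 1)
6: 7  (via 5)
8: 7  (via 1)
2: 8  (via 5)
9: 8  (via 8)
3: 9  (via 1)
4: 10  (via 8)
Shortest route: 5–1–8–4 = 10 m.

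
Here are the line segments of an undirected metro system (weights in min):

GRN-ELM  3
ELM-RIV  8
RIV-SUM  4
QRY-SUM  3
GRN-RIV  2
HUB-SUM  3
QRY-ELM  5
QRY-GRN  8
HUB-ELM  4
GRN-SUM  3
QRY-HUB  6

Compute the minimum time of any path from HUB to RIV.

Compare a few routes:
HUB → SUM → GRN → RIV: 3+3+2 = 8
HUB → SUM → RIV: 3+4 = 7
The minimum is 7 min via HUB → SUM → RIV.

7 min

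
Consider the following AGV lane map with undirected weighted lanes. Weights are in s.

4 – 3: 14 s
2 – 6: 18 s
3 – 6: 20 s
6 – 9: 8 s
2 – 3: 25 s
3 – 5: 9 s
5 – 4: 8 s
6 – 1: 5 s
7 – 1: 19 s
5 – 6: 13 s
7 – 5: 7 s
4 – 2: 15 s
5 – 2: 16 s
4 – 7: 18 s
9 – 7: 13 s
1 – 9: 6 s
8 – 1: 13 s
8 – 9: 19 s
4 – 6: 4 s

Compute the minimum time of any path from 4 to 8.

Candidate routes:
4–6–1–8: 4+5+13 = 22
4–6–9–1–8: 4+8+6+13 = 31
Cheapest is 4–6–1–8 at 22 s.

22 s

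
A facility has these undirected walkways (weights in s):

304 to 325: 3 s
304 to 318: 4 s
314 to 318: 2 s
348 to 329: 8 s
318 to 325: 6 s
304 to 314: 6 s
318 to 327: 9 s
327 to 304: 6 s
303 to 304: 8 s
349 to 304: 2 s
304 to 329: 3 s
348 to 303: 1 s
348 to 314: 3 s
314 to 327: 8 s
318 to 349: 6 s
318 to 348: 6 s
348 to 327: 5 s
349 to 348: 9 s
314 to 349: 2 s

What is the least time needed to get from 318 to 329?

Enumerating some paths:
318 - 304 - 329: 4+3 = 7
318 - 314 - 349 - 304 - 329: 2+2+2+3 = 9
Cheapest is 318 - 304 - 329 at 7 s.

7 s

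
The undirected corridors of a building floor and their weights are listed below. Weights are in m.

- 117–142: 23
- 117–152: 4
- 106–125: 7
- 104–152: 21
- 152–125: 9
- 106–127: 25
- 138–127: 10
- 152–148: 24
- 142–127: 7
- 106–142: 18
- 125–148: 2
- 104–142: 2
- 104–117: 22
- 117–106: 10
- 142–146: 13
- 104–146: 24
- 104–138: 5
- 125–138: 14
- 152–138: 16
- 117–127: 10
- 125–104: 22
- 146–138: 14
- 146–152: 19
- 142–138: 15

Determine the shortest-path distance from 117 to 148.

15 m

Candidate routes:
117–106–125–148: 10+7+2 = 19
117–152–125–148: 4+9+2 = 15
Cheapest is 117–152–125–148 at 15 m.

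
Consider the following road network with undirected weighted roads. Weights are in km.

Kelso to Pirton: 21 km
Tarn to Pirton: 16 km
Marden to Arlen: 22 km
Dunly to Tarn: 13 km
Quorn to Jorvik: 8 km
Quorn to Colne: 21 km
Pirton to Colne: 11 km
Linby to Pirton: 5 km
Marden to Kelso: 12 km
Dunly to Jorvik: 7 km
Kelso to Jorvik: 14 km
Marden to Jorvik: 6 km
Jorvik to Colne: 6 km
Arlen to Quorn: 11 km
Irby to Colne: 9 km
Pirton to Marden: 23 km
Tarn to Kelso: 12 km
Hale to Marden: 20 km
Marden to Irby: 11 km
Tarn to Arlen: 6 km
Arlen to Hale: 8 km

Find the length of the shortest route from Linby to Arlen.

27 km

Shortest distances from Linby:
Linby: 0
Pirton: 5  (via Linby)
Colne: 16  (via Pirton)
Tarn: 21  (via Pirton)
Jorvik: 22  (via Colne)
Irby: 25  (via Colne)
Kelso: 26  (via Pirton)
Arlen: 27  (via Tarn)
Shortest route: Linby → Pirton → Tarn → Arlen = 27 km.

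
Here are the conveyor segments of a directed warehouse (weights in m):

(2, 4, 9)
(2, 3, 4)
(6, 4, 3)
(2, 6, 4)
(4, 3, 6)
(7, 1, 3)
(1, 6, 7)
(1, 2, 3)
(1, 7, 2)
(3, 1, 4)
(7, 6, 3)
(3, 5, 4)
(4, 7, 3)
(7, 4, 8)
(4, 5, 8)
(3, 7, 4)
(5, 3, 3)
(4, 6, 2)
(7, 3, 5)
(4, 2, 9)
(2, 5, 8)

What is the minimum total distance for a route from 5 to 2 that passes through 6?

Shortest 5→6: 5 → 3 → 7 → 6 = 10
Shortest 6→2: 6 → 4 → 2 = 12
Total via 6: 10 + 12 = 22 m.

22 m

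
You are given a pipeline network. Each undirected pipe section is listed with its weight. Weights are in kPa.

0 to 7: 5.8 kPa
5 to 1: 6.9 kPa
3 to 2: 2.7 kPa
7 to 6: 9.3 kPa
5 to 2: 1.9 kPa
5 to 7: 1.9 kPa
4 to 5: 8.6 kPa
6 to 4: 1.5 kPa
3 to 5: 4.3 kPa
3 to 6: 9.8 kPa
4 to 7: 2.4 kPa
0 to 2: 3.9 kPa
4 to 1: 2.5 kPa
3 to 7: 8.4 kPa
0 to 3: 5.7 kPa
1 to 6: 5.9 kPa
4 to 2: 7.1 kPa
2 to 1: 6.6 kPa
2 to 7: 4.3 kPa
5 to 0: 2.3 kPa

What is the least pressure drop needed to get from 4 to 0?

Settle nodes by increasing distance from 4:
4: 0
6: 1.5  (via 4)
7: 2.4  (via 4)
1: 2.5  (via 4)
5: 4.3  (via 7)
2: 6.2  (via 5)
0: 6.6  (via 5)
Shortest route: 4 → 7 → 5 → 0 = 6.6 kPa.

6.6 kPa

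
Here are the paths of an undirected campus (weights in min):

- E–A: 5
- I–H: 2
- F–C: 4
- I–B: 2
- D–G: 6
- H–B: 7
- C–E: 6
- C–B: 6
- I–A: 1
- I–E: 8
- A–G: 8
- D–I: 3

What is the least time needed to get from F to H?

Settle nodes by increasing distance from F:
F: 0
C: 4  (via F)
B: 10  (via C)
E: 10  (via C)
I: 12  (via B)
A: 13  (via I)
H: 14  (via I)
Shortest route: F → C → B → I → H = 14 min.

14 min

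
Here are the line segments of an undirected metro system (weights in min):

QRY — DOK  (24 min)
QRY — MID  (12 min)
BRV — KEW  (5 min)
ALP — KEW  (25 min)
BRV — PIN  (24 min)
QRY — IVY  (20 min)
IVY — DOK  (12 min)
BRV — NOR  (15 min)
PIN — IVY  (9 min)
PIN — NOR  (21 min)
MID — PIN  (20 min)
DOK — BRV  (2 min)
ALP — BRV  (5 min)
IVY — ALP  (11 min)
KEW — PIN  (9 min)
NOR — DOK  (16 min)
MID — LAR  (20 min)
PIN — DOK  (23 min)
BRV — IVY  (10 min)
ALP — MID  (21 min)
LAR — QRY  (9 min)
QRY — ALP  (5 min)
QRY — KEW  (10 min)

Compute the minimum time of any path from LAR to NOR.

Settle nodes by increasing distance from LAR:
LAR: 0
QRY: 9  (via LAR)
ALP: 14  (via QRY)
BRV: 19  (via ALP)
KEW: 19  (via QRY)
MID: 20  (via LAR)
DOK: 21  (via BRV)
IVY: 25  (via ALP)
PIN: 28  (via KEW)
NOR: 34  (via BRV)
Shortest route: LAR → QRY → ALP → BRV → NOR = 34 min.

34 min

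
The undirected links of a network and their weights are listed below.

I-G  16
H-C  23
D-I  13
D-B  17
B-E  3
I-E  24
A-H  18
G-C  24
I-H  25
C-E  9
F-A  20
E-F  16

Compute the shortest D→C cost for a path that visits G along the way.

Shortest D→G: D → I → G = 29
Shortest G→C: G → C = 24
Total via G: 29 + 24 = 53.

53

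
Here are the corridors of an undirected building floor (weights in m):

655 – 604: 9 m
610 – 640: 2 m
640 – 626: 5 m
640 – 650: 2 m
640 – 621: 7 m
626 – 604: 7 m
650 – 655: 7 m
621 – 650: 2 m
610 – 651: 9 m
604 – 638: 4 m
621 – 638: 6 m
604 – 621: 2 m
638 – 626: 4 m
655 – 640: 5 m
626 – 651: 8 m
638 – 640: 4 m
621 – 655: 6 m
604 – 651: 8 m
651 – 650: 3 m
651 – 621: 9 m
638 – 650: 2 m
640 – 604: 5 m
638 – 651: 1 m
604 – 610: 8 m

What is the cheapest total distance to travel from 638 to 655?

9 m

Candidate routes:
638 - 651 - 650 - 655: 1+3+7 = 11
638 - 650 - 621 - 655: 2+2+6 = 10
638 - 651 - 650 - 640 - 655: 1+3+2+5 = 11
638 - 650 - 655: 2+7 = 9
The minimum is 9 m via 638 - 650 - 655.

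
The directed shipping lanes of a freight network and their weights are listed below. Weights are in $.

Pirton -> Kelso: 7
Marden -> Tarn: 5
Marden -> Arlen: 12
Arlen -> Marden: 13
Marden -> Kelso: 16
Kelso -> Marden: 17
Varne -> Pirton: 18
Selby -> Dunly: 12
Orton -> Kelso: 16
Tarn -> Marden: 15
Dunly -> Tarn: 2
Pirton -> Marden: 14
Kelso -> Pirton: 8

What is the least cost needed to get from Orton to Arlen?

$45

Running Dijkstra from Orton:
Orton: 0
Kelso: 16  (via Orton)
Pirton: 24  (via Kelso)
Marden: 33  (via Kelso)
Tarn: 38  (via Marden)
Arlen: 45  (via Marden)
Shortest route: Orton → Kelso → Marden → Arlen = $45.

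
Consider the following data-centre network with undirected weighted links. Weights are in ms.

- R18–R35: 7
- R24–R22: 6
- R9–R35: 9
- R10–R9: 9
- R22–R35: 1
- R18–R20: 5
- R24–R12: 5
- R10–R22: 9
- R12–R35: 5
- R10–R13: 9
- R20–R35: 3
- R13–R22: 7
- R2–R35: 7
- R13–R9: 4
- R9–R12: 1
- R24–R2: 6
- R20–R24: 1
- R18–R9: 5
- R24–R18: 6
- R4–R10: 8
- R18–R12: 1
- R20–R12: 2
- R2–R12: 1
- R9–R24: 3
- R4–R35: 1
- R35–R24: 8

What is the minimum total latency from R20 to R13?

Compare a few routes:
R20–R24–R9–R13: 1+3+4 = 8
R20–R12–R9–R13: 2+1+4 = 7
Cheapest is R20–R12–R9–R13 at 7 ms.

7 ms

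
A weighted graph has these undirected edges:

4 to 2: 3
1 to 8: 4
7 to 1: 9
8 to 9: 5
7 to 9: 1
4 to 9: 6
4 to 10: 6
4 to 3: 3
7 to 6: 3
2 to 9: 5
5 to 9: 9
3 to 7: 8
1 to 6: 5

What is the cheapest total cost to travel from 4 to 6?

10

Shortest distances from 4:
4: 0
2: 3  (via 4)
3: 3  (via 4)
9: 6  (via 4)
10: 6  (via 4)
7: 7  (via 9)
6: 10  (via 7)
Shortest route: 4 → 9 → 7 → 6 = 10.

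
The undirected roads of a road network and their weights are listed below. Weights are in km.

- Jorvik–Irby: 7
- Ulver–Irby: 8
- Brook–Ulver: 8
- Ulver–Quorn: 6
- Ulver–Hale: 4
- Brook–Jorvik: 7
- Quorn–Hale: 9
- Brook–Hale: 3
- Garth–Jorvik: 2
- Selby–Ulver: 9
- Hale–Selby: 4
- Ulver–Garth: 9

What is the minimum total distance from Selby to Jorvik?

Shortest distances from Selby:
Selby: 0
Hale: 4  (via Selby)
Brook: 7  (via Hale)
Ulver: 8  (via Hale)
Quorn: 13  (via Hale)
Jorvik: 14  (via Brook)
Shortest route: Selby–Hale–Brook–Jorvik = 14 km.

14 km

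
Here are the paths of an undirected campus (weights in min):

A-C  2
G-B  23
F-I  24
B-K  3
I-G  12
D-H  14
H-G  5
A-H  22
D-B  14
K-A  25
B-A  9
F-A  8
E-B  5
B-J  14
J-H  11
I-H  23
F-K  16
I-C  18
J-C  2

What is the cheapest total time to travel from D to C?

25 min

Enumerating some paths:
D → B → A → C: 14+9+2 = 25
D → B → J → C: 14+14+2 = 30
D → H → J → C: 14+11+2 = 27
The minimum is 25 min via D → B → A → C.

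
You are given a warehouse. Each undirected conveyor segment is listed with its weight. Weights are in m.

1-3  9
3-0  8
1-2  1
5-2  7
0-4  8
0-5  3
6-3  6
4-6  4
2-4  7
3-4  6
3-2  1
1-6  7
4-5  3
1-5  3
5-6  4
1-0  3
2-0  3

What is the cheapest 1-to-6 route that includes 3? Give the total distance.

8 m

Best 1 to 3: 1 → 2 → 3 costing 2
Shortest 3→6: 3 → 6 = 6
Total via 3: 2 + 6 = 8 m.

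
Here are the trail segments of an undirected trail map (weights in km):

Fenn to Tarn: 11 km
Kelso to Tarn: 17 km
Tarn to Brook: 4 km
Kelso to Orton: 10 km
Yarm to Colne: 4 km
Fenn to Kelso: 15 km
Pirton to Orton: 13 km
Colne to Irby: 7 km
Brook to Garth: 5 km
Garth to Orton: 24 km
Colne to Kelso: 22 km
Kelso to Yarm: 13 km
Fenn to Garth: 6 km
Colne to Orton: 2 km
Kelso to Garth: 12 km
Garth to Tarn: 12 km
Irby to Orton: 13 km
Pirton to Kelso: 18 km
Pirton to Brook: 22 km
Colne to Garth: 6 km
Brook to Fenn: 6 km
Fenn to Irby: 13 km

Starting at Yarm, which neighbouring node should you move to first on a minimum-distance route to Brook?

Compare a few routes:
Yarm–Colne–Garth–Tarn–Brook: 4+6+12+4 = 26
Yarm–Colne–Garth–Brook: 4+6+5 = 15
Yarm–Colne–Garth–Fenn–Brook: 4+6+6+6 = 22
Cheapest is Yarm–Colne–Garth–Brook at 15 km.
So from Yarm the first move is to Colne.

Colne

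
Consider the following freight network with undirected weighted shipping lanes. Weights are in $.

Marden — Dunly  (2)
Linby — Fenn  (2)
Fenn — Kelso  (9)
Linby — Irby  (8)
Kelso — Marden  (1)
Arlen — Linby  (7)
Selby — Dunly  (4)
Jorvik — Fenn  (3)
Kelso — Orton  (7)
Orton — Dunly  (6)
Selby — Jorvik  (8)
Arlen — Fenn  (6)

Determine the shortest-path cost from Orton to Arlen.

$22

Compare a few routes:
Orton → Dunly → Marden → Kelso → Fenn → Arlen: 6+2+1+9+6 = 24
Orton → Kelso → Fenn → Arlen: 7+9+6 = 22
The minimum is $22 via Orton → Kelso → Fenn → Arlen.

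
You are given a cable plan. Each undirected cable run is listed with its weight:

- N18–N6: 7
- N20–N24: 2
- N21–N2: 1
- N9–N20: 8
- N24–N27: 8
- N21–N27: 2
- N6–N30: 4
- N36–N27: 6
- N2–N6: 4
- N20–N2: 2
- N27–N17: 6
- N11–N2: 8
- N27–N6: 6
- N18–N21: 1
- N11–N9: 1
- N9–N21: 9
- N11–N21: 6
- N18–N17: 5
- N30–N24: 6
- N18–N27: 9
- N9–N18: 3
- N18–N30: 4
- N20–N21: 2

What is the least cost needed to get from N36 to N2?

Settle nodes by increasing distance from N36:
N36: 0
N27: 6  (via N36)
N21: 8  (via N27)
N2: 9  (via N21)
Shortest route: N36 → N27 → N21 → N2 = 9.

9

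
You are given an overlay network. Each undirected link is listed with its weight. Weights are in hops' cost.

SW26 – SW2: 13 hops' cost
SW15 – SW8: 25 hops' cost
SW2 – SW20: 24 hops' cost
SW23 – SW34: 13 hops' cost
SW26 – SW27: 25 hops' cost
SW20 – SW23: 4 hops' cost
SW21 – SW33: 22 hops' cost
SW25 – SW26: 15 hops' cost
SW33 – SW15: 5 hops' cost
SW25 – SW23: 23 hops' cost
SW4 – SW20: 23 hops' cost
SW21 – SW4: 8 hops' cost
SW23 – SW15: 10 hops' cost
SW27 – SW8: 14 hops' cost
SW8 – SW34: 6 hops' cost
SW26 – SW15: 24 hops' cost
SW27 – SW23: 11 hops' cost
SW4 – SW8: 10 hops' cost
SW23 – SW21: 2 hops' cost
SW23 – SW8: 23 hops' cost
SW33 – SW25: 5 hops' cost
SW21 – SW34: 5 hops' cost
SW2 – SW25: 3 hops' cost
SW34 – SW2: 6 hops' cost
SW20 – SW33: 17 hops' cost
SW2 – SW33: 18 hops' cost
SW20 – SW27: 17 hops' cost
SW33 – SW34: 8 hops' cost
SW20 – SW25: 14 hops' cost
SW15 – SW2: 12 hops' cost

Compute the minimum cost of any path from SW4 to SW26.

Candidate routes:
SW4 → SW8 → SW34 → SW2 → SW26: 10+6+6+13 = 35
SW4 → SW21 → SW34 → SW2 → SW26: 8+5+6+13 = 32
Cheapest is SW4 → SW21 → SW34 → SW2 → SW26 at 32 hops' cost.

32 hops' cost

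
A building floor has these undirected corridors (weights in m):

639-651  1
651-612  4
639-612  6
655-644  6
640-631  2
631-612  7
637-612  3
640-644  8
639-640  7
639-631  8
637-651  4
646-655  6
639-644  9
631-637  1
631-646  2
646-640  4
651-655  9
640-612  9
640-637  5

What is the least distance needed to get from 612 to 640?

Settle nodes by increasing distance from 612:
612: 0
637: 3  (via 612)
651: 4  (via 612)
631: 4  (via 637)
639: 5  (via 651)
646: 6  (via 631)
640: 6  (via 631)
Shortest route: 612–637–631–640 = 6 m.

6 m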